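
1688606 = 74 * 22819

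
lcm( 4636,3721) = 282796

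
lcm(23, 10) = 230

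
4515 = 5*903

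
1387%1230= 157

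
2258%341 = 212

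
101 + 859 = 960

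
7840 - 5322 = 2518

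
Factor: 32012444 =2^2*8003111^1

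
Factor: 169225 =5^2*7^1*967^1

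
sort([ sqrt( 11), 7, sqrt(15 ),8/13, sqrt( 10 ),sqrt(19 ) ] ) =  [8/13, sqrt(10), sqrt(11 ), sqrt( 15 ), sqrt( 19), 7] 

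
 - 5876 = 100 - 5976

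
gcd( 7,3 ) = 1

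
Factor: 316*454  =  143464 = 2^3*79^1  *  227^1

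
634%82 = 60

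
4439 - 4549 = -110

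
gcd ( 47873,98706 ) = 1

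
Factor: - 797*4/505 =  -2^2*5^ ( - 1 ) *101^(  -  1 )*  797^1 = - 3188/505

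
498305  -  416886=81419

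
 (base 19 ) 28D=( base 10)887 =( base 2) 1101110111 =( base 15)3e2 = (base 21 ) 205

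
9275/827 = 11 + 178/827 = 11.22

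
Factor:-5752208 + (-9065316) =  - 2^2 * 3704381^1=- 14817524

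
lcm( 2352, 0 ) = 0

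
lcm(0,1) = 0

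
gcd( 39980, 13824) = 4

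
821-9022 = -8201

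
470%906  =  470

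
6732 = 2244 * 3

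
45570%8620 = 2470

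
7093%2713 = 1667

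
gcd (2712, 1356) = 1356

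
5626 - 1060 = 4566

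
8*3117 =24936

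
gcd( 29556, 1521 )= 9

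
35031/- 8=-35031/8 = - 4378.88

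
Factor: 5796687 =3^1* 13^1*148633^1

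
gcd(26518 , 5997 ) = 1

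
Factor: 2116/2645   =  4/5 = 2^2*5^(-1 )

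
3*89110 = 267330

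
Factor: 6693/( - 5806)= -2^( - 1)*3^1*23^1*97^1*2903^( -1) 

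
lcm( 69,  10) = 690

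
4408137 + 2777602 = 7185739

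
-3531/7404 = -1177/2468 = -0.48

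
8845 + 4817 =13662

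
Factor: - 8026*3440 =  - 27609440 = - 2^5*5^1*43^1*4013^1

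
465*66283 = 30821595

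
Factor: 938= 2^1*7^1*67^1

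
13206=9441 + 3765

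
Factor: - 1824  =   - 2^5*3^1*19^1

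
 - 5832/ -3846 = 1 + 331/641  =  1.52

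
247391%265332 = 247391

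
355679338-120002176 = 235677162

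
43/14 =43/14=3.07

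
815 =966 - 151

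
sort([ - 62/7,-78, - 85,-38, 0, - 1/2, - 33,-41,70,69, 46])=[-85, - 78,-41, - 38, - 33,- 62/7, - 1/2, 0,46,  69 , 70 ] 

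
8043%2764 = 2515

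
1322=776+546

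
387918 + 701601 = 1089519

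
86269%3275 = 1119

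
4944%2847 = 2097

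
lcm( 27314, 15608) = 109256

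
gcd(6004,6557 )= 79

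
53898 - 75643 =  - 21745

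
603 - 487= 116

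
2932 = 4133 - 1201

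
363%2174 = 363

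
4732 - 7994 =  - 3262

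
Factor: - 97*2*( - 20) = 2^3*5^1 * 97^1 = 3880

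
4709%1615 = 1479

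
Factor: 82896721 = 82896721^1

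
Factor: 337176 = 2^3*3^3 * 7^1*223^1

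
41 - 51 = -10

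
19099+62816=81915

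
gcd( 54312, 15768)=1752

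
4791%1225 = 1116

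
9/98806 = 9/98806 = 0.00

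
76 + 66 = 142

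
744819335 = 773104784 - 28285449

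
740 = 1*740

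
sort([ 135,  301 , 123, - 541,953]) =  [ - 541,123,135, 301,953 ] 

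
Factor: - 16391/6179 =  - 443/167 = - 167^ ( - 1 )*443^1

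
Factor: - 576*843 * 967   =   - 2^6*3^3*281^1*967^1 = - 469544256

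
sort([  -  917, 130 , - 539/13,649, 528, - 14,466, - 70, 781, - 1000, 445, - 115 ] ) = [ - 1000, - 917, - 115, - 70, - 539/13 , - 14,130, 445, 466,528, 649, 781]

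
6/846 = 1/141 = 0.01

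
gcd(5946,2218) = 2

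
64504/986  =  32252/493=65.42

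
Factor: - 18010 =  - 2^1 * 5^1*1801^1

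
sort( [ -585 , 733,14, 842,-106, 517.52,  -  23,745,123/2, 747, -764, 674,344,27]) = [ - 764,-585, - 106,- 23,14,27,123/2,344, 517.52, 674, 733,745,  747, 842 ]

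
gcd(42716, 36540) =4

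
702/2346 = 117/391 = 0.30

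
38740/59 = 38740/59 = 656.61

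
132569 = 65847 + 66722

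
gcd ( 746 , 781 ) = 1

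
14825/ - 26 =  - 571 + 21/26 = - 570.19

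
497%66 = 35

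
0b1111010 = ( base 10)122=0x7a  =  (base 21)5h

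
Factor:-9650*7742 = -2^2*5^2*7^2*79^1* 193^1 = - 74710300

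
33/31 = 1 + 2/31 = 1.06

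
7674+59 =7733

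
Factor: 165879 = 3^2*7^1*  2633^1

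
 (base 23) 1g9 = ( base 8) 1612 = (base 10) 906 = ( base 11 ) 754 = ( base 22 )1j4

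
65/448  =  65/448 = 0.15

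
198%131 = 67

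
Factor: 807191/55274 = 2^( - 1)*7^1*11^2*29^( - 1 ) =847/58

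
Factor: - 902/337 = -2^1*11^1*41^1*337^( - 1 ) 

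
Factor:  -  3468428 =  -2^2*709^1*1223^1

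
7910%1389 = 965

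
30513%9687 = 1452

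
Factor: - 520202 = -2^1*29^1*8969^1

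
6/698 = 3/349 = 0.01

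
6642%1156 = 862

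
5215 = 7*745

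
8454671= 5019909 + 3434762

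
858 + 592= 1450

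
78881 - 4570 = 74311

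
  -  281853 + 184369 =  -97484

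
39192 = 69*568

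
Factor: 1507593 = 3^1*19^1 * 26449^1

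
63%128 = 63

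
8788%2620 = 928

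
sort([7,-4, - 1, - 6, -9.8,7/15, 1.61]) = [  -  9.8,-6, - 4,  -  1, 7/15, 1.61, 7]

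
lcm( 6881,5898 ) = 41286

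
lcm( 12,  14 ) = 84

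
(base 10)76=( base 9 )84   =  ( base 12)64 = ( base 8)114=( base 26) 2o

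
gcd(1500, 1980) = 60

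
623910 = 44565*14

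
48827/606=48827/606 = 80.57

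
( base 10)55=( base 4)313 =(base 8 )67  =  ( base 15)3A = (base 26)23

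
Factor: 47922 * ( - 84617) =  - 4055015874 = - 2^1  *3^1*7^2 * 13^1*23^1*163^1*283^1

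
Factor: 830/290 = 83/29 = 29^( - 1) *83^1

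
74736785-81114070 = -6377285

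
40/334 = 20/167 = 0.12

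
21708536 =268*81002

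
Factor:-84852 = -2^2*3^2*2357^1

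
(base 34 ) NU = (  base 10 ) 812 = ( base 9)1102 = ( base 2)1100101100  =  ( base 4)30230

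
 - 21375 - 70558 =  - 91933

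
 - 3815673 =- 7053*541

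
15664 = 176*89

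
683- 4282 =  -3599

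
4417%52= 49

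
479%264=215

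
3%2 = 1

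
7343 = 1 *7343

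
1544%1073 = 471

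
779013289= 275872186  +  503141103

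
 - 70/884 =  -1 + 407/442 = - 0.08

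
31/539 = 31/539 = 0.06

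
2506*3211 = 8046766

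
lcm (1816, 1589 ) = 12712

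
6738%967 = 936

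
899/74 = 12+11/74 = 12.15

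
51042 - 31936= 19106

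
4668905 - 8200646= - 3531741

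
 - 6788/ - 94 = 3394/47= 72.21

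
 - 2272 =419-2691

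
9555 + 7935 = 17490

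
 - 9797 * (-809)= 7925773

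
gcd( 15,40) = 5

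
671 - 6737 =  - 6066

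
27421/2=13710 + 1/2 = 13710.50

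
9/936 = 1/104 = 0.01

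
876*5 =4380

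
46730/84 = 556+13/42 = 556.31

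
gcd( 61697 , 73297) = 1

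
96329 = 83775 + 12554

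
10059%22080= 10059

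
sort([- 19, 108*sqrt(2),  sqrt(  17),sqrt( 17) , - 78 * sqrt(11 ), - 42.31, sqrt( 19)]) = [-78 * sqrt(11), - 42.31, - 19 , sqrt( 17),sqrt(17),sqrt(19 ), 108 * sqrt(2 )]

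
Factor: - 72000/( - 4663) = 2^6*3^2*5^3*4663^( - 1)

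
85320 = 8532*10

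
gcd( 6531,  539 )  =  7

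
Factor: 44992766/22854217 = 2^1*7^1*13^1*233^1* 1061^1 * 22854217^(-1)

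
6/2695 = 6/2695 = 0.00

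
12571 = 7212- - 5359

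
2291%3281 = 2291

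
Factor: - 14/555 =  - 2^1*3^( - 1 )* 5^( - 1) * 7^1*37^( - 1 ) 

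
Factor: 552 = 2^3 * 3^1*23^1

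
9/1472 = 9/1472 = 0.01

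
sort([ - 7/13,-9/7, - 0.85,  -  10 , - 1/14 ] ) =[-10,-9/7, - 0.85,- 7/13,-1/14]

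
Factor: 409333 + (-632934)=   -223601= - 7^1 * 17^1*1879^1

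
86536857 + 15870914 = 102407771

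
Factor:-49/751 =  -  7^2*751^( -1 ) 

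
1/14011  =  1/14011 = 0.00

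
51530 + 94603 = 146133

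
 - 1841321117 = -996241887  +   - 845079230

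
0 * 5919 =0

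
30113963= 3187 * 9449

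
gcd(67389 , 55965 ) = 21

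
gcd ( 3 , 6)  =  3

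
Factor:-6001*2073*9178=-2^1*3^1*13^1 * 17^1*353^2*691^1   =  - 114174989994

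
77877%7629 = 1587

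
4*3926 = 15704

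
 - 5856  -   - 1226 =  - 4630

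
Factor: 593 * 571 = 571^1*593^1 = 338603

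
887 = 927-40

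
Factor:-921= - 3^1*307^1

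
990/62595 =22/1391 = 0.02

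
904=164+740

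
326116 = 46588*7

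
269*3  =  807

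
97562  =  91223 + 6339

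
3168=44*72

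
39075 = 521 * 75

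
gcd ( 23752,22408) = 8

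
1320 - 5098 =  - 3778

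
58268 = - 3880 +62148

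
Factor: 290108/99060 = 5579/1905 = 3^( - 1)*5^ (-1)*7^1*127^( - 1)*797^1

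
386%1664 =386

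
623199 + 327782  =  950981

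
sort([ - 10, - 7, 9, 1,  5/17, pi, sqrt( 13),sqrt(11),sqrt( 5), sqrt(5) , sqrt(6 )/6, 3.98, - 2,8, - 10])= [ - 10, -10 , - 7,-2, 5/17,sqrt(6)/6,1, sqrt(5), sqrt( 5 ), pi, sqrt( 11) , sqrt(13),3.98,8,9]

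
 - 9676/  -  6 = 1612+2/3=1612.67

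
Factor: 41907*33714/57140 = 706426299/28570 = 2^(-1 ) * 3^3*5^( - 1 )* 61^1*229^1 * 1873^1*2857^( - 1 ) 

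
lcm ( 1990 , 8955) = 17910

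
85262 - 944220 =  - 858958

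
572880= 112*5115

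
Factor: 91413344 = 2^5*11^1*259697^1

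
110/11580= 11/1158  =  0.01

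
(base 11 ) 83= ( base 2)1011011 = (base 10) 91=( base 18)51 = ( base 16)5b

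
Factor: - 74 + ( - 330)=-2^2*101^1=- 404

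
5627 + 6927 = 12554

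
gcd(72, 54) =18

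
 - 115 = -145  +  30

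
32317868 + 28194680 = 60512548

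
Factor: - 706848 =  - 2^5*3^1*37^1*199^1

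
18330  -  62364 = -44034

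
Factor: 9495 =3^2* 5^1*211^1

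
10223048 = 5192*1969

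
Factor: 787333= 787333^1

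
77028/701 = 109 + 619/701 = 109.88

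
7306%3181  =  944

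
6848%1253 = 583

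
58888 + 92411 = 151299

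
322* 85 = 27370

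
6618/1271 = 5 + 263/1271=5.21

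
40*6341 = 253640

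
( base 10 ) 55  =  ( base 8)67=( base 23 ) 29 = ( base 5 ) 210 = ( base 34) 1l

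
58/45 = 58/45= 1.29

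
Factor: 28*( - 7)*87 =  - 17052 = -  2^2*3^1*7^2*29^1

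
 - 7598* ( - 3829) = 29092742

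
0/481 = 0 =0.00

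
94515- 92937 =1578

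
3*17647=52941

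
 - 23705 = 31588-55293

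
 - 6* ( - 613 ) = 3678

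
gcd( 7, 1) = 1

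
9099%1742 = 389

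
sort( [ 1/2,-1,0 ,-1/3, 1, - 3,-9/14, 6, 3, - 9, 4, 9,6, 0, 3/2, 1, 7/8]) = [ - 9, - 3,  -  1,-9/14, - 1/3, 0,0, 1/2, 7/8, 1, 1, 3/2 , 3,4,6,6,9]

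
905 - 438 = 467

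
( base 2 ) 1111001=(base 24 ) 51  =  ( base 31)3s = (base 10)121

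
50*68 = 3400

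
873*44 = 38412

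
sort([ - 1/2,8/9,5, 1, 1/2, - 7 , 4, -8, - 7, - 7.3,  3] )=[ - 8, - 7.3, - 7, - 7, - 1/2, 1/2, 8/9, 1, 3,  4, 5 ] 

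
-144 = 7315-7459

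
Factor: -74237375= -5^3* 593899^1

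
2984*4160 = 12413440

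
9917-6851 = 3066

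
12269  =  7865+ 4404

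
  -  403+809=406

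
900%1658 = 900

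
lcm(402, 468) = 31356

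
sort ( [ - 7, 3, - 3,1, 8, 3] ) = [- 7, - 3,1, 3, 3,8]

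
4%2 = 0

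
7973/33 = 7973/33 = 241.61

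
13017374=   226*57599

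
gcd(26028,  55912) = 964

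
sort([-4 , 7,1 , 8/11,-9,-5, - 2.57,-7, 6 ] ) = [ - 9, - 7, - 5, - 4,-2.57,8/11,1,6, 7 ] 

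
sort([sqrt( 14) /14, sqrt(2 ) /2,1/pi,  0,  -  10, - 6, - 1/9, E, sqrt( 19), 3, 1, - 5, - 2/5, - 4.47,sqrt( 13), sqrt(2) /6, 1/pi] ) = [ - 10, - 6, - 5, - 4.47, - 2/5 , - 1/9,0,  sqrt( 2) /6 , sqrt(14)/14,1/pi, 1/pi, sqrt( 2 ) /2,1 , E, 3 , sqrt(13 ), sqrt ( 19)]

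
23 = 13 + 10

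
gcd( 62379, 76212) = 261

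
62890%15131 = 2366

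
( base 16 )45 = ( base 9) 76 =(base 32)25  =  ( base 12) 59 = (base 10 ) 69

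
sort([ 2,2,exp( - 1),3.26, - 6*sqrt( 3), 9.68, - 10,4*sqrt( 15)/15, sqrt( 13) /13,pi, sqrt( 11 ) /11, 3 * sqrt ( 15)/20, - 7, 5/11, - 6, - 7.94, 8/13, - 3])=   [-6*sqrt( 3 ), - 10, - 7.94, - 7, - 6, - 3,sqrt( 13) /13,sqrt(11) /11, exp(-1) , 5/11,3*sqrt (15 )/20, 8/13,4*sqrt(15 )/15, 2, 2, pi, 3.26, 9.68 ]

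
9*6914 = 62226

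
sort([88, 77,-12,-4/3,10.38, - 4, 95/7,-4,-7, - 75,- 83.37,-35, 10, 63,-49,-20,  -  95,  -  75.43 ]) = [ - 95, - 83.37,-75.43  , - 75, - 49, - 35,-20,-12,-7,  -  4, - 4, - 4/3, 10,10.38,  95/7, 63, 77, 88]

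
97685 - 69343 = 28342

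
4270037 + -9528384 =  -  5258347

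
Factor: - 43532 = -2^2*10883^1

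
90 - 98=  - 8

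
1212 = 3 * 404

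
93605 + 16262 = 109867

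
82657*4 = 330628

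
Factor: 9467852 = 2^2*19^1 * 124577^1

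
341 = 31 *11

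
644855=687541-42686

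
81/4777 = 81/4777 = 0.02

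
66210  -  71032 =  - 4822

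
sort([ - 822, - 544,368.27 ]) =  [ - 822, - 544,368.27]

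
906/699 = 302/233= 1.30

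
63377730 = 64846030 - 1468300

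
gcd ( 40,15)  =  5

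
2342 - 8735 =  - 6393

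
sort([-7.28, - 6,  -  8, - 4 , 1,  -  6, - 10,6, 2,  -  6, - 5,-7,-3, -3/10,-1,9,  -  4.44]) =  [  -  10,  -  8,  -  7.28, - 7, - 6, - 6, - 6, - 5,-4.44, - 4,  -  3, - 1,  -  3/10,1,2,6,9]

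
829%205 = 9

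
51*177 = 9027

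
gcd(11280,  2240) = 80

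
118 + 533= 651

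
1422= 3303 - 1881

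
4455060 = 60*74251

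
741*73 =54093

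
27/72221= 27/72221=   0.00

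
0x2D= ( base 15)30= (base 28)1H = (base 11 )41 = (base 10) 45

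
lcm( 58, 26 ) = 754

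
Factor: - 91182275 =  - 5^2*3647291^1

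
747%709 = 38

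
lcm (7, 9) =63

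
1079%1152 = 1079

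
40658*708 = 28785864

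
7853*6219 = 48837807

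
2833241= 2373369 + 459872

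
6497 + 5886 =12383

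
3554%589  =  20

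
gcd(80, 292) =4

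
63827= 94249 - 30422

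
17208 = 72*239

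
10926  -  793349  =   - 782423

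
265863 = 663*401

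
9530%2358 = 98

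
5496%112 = 8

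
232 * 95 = 22040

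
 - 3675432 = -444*8278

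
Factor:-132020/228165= -2^2*3^(-1 )*23^1*53^( -1) = - 92/159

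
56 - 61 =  - 5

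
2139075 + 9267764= 11406839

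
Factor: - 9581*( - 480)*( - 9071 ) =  - 41716440480 = - 2^5*3^1*5^1 * 11^1 *13^1*47^1 * 67^1* 193^1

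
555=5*111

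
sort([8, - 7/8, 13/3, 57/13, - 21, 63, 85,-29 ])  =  [-29, - 21,  -  7/8, 13/3,  57/13,8,  63,85 ]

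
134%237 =134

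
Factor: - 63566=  - 2^1*37^1*859^1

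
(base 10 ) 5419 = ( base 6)41031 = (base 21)C61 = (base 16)152B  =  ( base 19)f04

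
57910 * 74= 4285340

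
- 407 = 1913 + -2320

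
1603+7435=9038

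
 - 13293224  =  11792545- 25085769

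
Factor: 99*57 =3^3*11^1*19^1 = 5643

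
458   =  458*1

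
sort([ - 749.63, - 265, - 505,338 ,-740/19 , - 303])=[ - 749.63 ,-505,  -  303, - 265,-740/19, 338]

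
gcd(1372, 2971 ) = 1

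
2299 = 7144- 4845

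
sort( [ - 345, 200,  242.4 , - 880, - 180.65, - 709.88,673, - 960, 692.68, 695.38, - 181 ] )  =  [ - 960, - 880,  -  709.88, - 345, - 181, - 180.65, 200, 242.4, 673, 692.68, 695.38]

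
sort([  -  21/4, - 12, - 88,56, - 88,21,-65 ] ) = [ - 88,  -  88, - 65, - 12, - 21/4,21,56] 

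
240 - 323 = -83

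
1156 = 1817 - 661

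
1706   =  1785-79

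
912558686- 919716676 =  - 7157990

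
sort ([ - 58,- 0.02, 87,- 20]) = [ - 58,- 20, - 0.02,87 ] 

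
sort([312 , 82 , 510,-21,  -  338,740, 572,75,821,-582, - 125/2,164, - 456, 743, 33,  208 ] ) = [ -582, - 456, - 338,-125/2, - 21,33,75, 82 , 164, 208,312,510,572,740,743,821]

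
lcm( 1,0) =0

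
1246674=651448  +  595226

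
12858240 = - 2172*( - 5920 ) 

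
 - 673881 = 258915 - 932796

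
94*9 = 846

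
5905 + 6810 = 12715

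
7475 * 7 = 52325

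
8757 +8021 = 16778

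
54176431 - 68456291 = -14279860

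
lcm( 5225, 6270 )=31350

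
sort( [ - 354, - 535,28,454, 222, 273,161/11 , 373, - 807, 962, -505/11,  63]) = [ - 807,  -  535 ,-354, - 505/11, 161/11, 28, 63, 222,273,373,454, 962]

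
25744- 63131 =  - 37387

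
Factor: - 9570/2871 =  - 10/3=-2^1*3^(  -  1)*5^1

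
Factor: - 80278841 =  - 80278841^1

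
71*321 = 22791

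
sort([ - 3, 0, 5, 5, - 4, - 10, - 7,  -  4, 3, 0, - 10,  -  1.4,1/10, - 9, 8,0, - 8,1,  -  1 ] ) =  [ - 10,- 10,  -  9, - 8, - 7,- 4, - 4, - 3, - 1.4, - 1, 0,  0,0,1/10, 1, 3 , 5, 5, 8 ]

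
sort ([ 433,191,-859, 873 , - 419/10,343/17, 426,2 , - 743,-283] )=[ - 859 ,- 743, - 283, - 419/10 , 2 , 343/17, 191, 426,433, 873 ]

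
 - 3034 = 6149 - 9183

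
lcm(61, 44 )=2684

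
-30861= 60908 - 91769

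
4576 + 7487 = 12063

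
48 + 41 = 89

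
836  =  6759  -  5923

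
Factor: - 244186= -2^1*83^1 * 1471^1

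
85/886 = 85/886 =0.10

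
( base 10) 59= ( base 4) 323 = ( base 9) 65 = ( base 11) 54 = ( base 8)73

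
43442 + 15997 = 59439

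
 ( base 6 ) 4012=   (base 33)qe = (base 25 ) 19m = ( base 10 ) 872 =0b1101101000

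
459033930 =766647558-307613628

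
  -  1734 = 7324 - 9058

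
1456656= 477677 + 978979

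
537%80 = 57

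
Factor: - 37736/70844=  - 106/199 = - 2^1 * 53^1 * 199^( -1 )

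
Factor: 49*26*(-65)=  - 82810 = -2^1*5^1*7^2*13^2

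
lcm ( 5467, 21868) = 21868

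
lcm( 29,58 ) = 58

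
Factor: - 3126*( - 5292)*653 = 10802443176 = 2^3*3^4*7^2 * 521^1*653^1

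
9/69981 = 3/23327 = 0.00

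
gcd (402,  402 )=402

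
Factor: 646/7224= 323/3612 = 2^(  -  2) * 3^( - 1)*7^( - 1)*17^1 * 19^1* 43^( - 1 )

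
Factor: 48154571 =23^1*709^1*2953^1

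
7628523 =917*8319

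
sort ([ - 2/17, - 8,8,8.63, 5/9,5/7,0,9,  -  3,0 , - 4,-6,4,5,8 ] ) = [ - 8 , - 6,-4, - 3, - 2/17,0,0, 5/9,5/7,  4,5,8, 8,8.63, 9 ]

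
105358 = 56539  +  48819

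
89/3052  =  89/3052 = 0.03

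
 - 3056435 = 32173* (-95)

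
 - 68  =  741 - 809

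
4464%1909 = 646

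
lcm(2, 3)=6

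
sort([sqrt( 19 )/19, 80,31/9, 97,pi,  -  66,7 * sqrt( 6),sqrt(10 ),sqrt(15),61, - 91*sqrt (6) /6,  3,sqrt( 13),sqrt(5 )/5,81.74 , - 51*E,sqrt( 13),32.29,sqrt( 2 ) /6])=[ - 51*E,-66, - 91 * sqrt( 6)/6,  sqrt( 19)/19, sqrt( 2)/6,sqrt( 5 )/5,3,pi,sqrt ( 10),31/9,sqrt( 13), sqrt( 13 ),  sqrt ( 15), 7*sqrt( 6),32.29,61 , 80,  81.74,97]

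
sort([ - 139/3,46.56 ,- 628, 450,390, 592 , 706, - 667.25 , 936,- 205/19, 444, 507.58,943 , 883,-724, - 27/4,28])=[-724,-667.25, - 628, - 139/3, - 205/19, - 27/4,28,  46.56,  390,444,450,507.58, 592,706, 883,936,943]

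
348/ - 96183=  - 116/32061= - 0.00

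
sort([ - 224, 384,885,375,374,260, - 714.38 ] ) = [ - 714.38, - 224,260, 374,375, 384, 885]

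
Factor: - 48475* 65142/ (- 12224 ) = 2^( -5) *3^2 * 5^2*7^2 * 11^1 * 47^1*191^( - 1 )  *277^1= 1578879225/6112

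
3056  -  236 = 2820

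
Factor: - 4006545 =  -  3^1 * 5^1 * 37^1 *7219^1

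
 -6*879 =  - 5274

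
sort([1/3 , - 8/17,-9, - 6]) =[ - 9, - 6, - 8/17,  1/3]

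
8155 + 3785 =11940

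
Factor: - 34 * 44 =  - 2^3*11^1*17^1 = -1496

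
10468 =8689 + 1779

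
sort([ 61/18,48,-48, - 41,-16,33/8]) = [  -  48,  -  41, - 16,61/18,33/8,48 ]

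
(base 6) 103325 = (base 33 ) 7s2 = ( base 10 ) 8549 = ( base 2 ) 10000101100101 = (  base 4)2011211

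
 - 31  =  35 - 66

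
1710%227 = 121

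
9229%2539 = 1612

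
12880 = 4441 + 8439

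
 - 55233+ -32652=-87885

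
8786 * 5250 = 46126500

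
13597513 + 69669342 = 83266855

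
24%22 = 2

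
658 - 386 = 272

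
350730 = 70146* 5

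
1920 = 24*80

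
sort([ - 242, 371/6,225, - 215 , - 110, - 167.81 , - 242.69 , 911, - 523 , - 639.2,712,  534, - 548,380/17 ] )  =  [- 639.2, - 548, - 523, - 242.69, - 242, - 215, - 167.81, - 110, 380/17,371/6, 225,534, 712, 911 ]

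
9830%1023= 623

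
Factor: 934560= 2^5*3^2 * 5^1*11^1*59^1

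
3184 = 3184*1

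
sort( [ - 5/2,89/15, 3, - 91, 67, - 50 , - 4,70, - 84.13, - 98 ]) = [-98, - 91, - 84.13, - 50, - 4, - 5/2,  3,89/15, 67,70]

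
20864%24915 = 20864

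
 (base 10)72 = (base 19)3F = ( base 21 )39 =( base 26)2k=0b1001000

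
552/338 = 276/169  =  1.63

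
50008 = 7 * 7144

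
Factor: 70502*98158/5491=2^2*17^(- 1 )*19^(-1)*2887^1 * 35251^1 = 407078548/323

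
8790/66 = 1465/11 = 133.18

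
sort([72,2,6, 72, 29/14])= [2,29/14, 6, 72,72]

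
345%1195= 345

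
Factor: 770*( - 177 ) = - 136290 = - 2^1*3^1*5^1*7^1*11^1*59^1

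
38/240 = 19/120 =0.16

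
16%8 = 0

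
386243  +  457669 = 843912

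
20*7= 140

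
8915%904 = 779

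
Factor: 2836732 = 2^2*47^1 * 79^1*191^1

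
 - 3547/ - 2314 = 3547/2314 = 1.53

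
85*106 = 9010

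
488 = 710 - 222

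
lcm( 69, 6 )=138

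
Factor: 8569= 11^1*19^1*41^1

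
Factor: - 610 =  - 2^1*5^1*61^1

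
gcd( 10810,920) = 230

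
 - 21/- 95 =21/95=0.22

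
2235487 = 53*42179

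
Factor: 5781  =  3^1 * 41^1*47^1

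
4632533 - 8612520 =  - 3979987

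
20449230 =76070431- 55621201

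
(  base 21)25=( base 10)47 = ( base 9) 52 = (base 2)101111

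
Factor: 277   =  277^1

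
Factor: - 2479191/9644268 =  - 826397/3214756 =- 2^ ( - 2)*11^1*13^1*23^(  -  1)*83^ ( - 1)*421^( - 1)*5779^1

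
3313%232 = 65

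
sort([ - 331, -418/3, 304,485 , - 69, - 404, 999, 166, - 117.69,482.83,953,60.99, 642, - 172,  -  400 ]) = [- 404,-400, - 331 , - 172,-418/3, - 117.69, - 69,60.99,166 , 304,482.83, 485, 642, 953,999 ] 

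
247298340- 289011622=-41713282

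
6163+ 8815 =14978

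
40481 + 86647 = 127128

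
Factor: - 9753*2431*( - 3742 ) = 2^1*3^1 *11^1 *13^1*17^1*1871^1 * 3251^1= 88721109906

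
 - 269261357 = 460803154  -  730064511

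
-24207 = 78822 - 103029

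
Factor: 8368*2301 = 19254768 = 2^4*3^1*13^1*59^1*523^1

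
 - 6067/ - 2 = 6067/2 = 3033.50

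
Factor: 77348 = 2^2*61^1 *317^1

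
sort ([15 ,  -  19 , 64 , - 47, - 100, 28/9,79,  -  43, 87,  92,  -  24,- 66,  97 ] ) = [  -  100, - 66, - 47  , - 43, - 24,-19, 28/9,15,64 , 79,87,92,97 ]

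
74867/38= 74867/38= 1970.18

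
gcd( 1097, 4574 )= 1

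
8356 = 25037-16681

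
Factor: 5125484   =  2^2*7^1*13^1* 14081^1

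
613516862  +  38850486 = 652367348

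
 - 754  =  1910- 2664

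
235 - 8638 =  - 8403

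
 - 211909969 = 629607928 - 841517897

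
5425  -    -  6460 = 11885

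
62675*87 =5452725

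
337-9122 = - 8785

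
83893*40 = 3355720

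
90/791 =90/791= 0.11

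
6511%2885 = 741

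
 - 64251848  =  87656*( - 733)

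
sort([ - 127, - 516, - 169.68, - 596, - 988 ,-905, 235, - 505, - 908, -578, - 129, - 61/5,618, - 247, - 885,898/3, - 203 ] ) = [ - 988,  -  908  ,-905, - 885, - 596,  -  578, - 516,  -  505,-247,-203, - 169.68, - 129, - 127,-61/5,235,898/3, 618 ] 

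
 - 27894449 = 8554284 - 36448733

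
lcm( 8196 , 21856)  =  65568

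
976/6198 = 488/3099 = 0.16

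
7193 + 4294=11487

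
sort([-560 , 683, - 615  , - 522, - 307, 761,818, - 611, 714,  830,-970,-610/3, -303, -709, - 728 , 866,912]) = [ - 970,- 728, - 709, - 615, - 611,-560, - 522,  -  307, - 303, - 610/3, 683 , 714,761,818,  830, 866,912]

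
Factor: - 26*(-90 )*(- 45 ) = - 2^2*3^4*5^2*13^1 = -105300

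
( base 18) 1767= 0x2017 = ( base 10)8215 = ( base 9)12237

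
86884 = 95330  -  8446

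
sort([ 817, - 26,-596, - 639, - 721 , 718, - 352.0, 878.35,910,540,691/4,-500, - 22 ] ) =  [ - 721, - 639, - 596, - 500, - 352.0, - 26,  -  22,691/4,540, 718,817,878.35, 910 ]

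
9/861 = 3/287 =0.01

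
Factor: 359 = 359^1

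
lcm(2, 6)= 6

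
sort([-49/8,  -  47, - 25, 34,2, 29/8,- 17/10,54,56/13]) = [ - 47, - 25 , - 49/8,-17/10, 2, 29/8,56/13, 34, 54]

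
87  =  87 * 1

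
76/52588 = 19/13147 = 0.00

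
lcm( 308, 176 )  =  1232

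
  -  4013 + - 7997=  - 12010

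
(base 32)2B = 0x4B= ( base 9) 83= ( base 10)75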